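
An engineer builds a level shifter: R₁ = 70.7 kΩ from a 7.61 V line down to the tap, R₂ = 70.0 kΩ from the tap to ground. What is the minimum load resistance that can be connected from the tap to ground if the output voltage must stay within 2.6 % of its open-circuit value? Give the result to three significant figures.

Output resistance R_th = R₁‖R₂ = (70.7 × 70.0)/140.7 = 35.17 kΩ.
The fractional drop is R_th/(R_th + R_L); requiring this ≤ 0.0260 gives R_L ≥ R_th(1/0.0260 − 1) = 35.17 × 37.46 = 1.32 MΩ.

R_L(min) ≈ 1.32 MΩ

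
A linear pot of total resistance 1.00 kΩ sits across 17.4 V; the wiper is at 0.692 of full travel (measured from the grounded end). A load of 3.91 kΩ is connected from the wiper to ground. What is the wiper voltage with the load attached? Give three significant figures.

V ≈ 11.4 V

The wiper splits the pot into (1−α)R = 308.0 Ω above and αR = 692.0 Ω below.
Lower section ‖ load = 587.9 Ω.
V_wiper = 17.4 × 587.9/(308.0 + 587.9) = 11.4 V.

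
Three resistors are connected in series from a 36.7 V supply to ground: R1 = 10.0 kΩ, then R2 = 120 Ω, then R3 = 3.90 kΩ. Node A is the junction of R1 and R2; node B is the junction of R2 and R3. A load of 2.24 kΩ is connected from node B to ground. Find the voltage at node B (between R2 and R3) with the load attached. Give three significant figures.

At node B, R3 is in parallel with the load: R3‖R_L = 1423 Ω.
Below node A the resistance is R2 + (R3‖R_L) = 1543 Ω, so V_A = 36.7 × 1543/11540 = 4.905 V.
Then V_B = V_A × (R3‖R_L)/(R2 + R3‖R_L) = 4.905 × 1423/1543 = 4.52 V.

V ≈ 4.52 V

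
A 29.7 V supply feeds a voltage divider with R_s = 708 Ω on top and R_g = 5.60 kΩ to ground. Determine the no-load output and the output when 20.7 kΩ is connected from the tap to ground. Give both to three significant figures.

Open-circuit: V = 29.7 × 5600/(708 + 5600) = 26.4 V.
With the load, R_g becomes R_g‖R_L = 4408 Ω, so V = 29.7 × 4408/5116 = 25.6 V.

Unloaded: 26.4 V; loaded: 25.6 V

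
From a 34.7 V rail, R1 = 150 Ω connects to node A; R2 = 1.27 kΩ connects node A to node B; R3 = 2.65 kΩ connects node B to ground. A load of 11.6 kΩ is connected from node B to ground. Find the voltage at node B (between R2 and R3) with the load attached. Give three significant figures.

V ≈ 20.9 V

At node B, R3 is in parallel with the load: R3‖R_L = 2157 Ω.
Below node A the resistance is R2 + (R3‖R_L) = 3427 Ω, so V_A = 34.7 × 3427/3577 = 33.24 V.
Then V_B = V_A × (R3‖R_L)/(R2 + R3‖R_L) = 33.24 × 2157/3427 = 20.9 V.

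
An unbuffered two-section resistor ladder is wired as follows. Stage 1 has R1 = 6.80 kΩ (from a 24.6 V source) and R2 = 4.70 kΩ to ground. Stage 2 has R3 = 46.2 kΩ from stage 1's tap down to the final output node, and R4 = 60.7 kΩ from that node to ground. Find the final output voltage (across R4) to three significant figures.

V_out ≈ 5.56 V

Stage 2 presents R3+R4 = 106.9 kΩ as a load on stage 1's tap.
Stage 1's lower leg becomes R2‖(R3+R4) = 4.502 kΩ, so V_mid = 24.6 × 4.502/11.30 = 9.799 V.
Stage 2 is itself unloaded: V_out = V_mid × R4/(R3+R4) = 9.799 × 60.7/106.9 = 5.56 V.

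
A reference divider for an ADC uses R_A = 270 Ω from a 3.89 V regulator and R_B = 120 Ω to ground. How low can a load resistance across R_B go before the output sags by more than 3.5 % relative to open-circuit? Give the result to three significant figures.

Output resistance R_th = R_A‖R_B = (270 × 120)/390.0 = 83.08 Ω.
The fractional drop is R_th/(R_th + R_L); requiring this ≤ 0.0350 gives R_L ≥ R_th(1/0.0350 − 1) = 83.08 × 27.57 = 2.29 kΩ.

R_L(min) ≈ 2.29 kΩ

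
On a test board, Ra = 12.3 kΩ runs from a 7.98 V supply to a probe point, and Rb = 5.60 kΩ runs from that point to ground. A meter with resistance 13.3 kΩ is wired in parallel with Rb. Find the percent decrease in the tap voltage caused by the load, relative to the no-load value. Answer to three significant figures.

The divider's output (Thévenin) resistance is Ra‖Rb = 3.848 kΩ.
Fractional drop under load = R_th/(R_th + R_L) = 3.848 / (3.848 + 13.3) = 0.2244.
So the output falls by 22.4 %.

22.4 %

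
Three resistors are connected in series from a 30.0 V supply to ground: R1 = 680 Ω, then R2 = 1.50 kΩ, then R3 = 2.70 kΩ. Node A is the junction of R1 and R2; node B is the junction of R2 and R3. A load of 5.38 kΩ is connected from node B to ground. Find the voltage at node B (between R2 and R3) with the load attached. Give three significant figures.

At node B, R3 is in parallel with the load: R3‖R_L = 1798 Ω.
Below node A the resistance is R2 + (R3‖R_L) = 3298 Ω, so V_A = 30.0 × 3298/3978 = 24.87 V.
Then V_B = V_A × (R3‖R_L)/(R2 + R3‖R_L) = 24.87 × 1798/3298 = 13.6 V.

V ≈ 13.6 V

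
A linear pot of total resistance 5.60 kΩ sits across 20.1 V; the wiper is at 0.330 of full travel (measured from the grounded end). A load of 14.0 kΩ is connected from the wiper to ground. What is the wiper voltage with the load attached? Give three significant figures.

The wiper splits the pot into (1−α)R = 3.752 kΩ above and αR = 1.848 kΩ below.
Lower section ‖ load = 1.633 kΩ.
V_wiper = 20.1 × 1.633/(3.752 + 1.633) = 6.09 V.

V ≈ 6.09 V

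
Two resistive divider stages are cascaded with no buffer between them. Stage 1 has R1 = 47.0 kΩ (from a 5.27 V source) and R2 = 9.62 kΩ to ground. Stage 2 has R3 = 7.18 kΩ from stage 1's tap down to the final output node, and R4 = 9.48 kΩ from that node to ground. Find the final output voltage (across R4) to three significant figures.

Stage 2 presents R3+R4 = 16.66 kΩ as a load on stage 1's tap.
Stage 1's lower leg becomes R2‖(R3+R4) = 6.099 kΩ, so V_mid = 5.27 × 6.099/53.10 = 0.6053 V.
Stage 2 is itself unloaded: V_out = V_mid × R4/(R3+R4) = 0.6053 × 9.48/16.66 = 0.344 V.

V_out ≈ 0.344 V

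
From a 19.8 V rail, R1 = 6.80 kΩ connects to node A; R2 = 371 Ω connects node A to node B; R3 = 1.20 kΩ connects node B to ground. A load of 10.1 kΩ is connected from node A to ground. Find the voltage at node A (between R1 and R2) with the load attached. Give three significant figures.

Below node A the series string R2+R3 = 1571 Ω sits in parallel with the 10100 Ω load: 1360 Ω.
V_A = 19.8 × 1360/(6800 + 1360) = 3.30 V.

V ≈ 3.30 V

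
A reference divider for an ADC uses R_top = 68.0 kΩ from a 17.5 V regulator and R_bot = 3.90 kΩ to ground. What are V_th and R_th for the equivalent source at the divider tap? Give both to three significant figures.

V_th = 0.949 V, R_th = 3.69 kΩ

V_th is the open-circuit tap voltage: 17.5 × 3.90/(68.0 + 3.90) = 0.949 V.
With the supply zeroed, R_top and R_bot appear in parallel from the tap: R_th = R_top‖R_bot = (68.0 × 3.90)/71.90 = 3.69 kΩ.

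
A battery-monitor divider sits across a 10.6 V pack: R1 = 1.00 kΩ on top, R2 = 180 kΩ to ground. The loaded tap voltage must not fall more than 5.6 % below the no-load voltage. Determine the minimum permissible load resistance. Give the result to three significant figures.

R_L(min) ≈ 16.8 kΩ

Output resistance R_th = R1‖R2 = (1000 × 180000)/181000 = 994.5 Ω.
The fractional drop is R_th/(R_th + R_L); requiring this ≤ 0.0560 gives R_L ≥ R_th(1/0.0560 − 1) = 994.5 × 16.86 = 16.8 kΩ.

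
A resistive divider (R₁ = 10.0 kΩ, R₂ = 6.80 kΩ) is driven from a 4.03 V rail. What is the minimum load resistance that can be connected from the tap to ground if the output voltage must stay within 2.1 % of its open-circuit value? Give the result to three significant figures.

Output resistance R_th = R₁‖R₂ = (10.0 × 6.80)/16.80 = 4.048 kΩ.
The fractional drop is R_th/(R_th + R_L); requiring this ≤ 0.0210 gives R_L ≥ R_th(1/0.0210 − 1) = 4.048 × 46.62 = 189 kΩ.

R_L(min) ≈ 189 kΩ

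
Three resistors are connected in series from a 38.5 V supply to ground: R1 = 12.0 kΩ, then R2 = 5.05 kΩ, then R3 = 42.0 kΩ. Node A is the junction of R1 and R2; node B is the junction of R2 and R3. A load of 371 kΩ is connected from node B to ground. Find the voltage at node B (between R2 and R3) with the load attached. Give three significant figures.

At node B, R3 is in parallel with the load: R3‖R_L = 37.73 kΩ.
Below node A the resistance is R2 + (R3‖R_L) = 42.78 kΩ, so V_A = 38.5 × 42.78/54.78 = 30.07 V.
Then V_B = V_A × (R3‖R_L)/(R2 + R3‖R_L) = 30.07 × 37.73/42.78 = 26.5 V.

V ≈ 26.5 V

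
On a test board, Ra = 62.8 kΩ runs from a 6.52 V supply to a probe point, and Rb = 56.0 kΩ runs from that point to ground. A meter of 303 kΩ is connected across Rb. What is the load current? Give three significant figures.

Rb‖R_L = 47.26 kΩ; V_out = 6.52 × 47.26/110.1 = 2.800 V.
I_L = V_out / R_L = 2.800 / 303 kΩ = 9.24 µA.

I_L ≈ 9.24 µA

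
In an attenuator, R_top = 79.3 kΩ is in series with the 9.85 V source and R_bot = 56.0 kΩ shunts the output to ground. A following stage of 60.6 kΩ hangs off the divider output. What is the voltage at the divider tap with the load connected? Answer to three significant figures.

The load sits in parallel with R_bot: R_bot‖R_L = (56.0 × 60.6) / (56.0 + 60.6) = 29.10 kΩ.
V_out = 9.85 × 29.10 / (79.3 + 29.10) = 9.85 × 29.10/108.4 = 2.64 V.

V_out ≈ 2.64 V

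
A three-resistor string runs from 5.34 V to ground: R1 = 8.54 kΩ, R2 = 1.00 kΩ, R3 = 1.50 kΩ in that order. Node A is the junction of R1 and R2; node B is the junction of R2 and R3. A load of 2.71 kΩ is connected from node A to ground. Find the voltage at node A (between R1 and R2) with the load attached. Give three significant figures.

V ≈ 0.706 V

Below node A the series string R2+R3 = 2.500 kΩ sits in parallel with the 2.71 kΩ load: 1.300 kΩ.
V_A = 5.34 × 1.300/(8.54 + 1.300) = 0.706 V.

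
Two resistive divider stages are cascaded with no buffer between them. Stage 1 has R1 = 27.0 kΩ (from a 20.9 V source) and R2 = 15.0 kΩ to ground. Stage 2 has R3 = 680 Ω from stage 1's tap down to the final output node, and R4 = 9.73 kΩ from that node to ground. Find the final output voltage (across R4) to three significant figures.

V_out ≈ 3.62 V

Stage 2 presents R3+R4 = 10410 Ω as a load on stage 1's tap.
Stage 1's lower leg becomes R2‖(R3+R4) = 6145 Ω, so V_mid = 20.9 × 6145/33150 = 3.875 V.
Stage 2 is itself unloaded: V_out = V_mid × R4/(R3+R4) = 3.875 × 9730/10410 = 3.62 V.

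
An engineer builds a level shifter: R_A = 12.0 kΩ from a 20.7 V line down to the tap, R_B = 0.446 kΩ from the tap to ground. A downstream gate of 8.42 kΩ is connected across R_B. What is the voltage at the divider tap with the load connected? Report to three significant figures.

The load sits in parallel with R_B: R_B‖R_L = (446 × 8420) / (446 + 8420) = 423.6 Ω.
V_out = 20.7 × 423.6 / (12000 + 423.6) = 20.7 × 423.6/12420 = 0.706 V.

V_out ≈ 0.706 V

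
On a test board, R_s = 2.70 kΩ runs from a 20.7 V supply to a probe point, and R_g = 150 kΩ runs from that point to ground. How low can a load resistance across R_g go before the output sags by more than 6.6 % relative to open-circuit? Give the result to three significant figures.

R_L(min) ≈ 37.5 kΩ

Output resistance R_th = R_s‖R_g = (2.70 × 150)/152.7 = 2.652 kΩ.
The fractional drop is R_th/(R_th + R_L); requiring this ≤ 0.0660 gives R_L ≥ R_th(1/0.0660 − 1) = 2.652 × 14.15 = 37.5 kΩ.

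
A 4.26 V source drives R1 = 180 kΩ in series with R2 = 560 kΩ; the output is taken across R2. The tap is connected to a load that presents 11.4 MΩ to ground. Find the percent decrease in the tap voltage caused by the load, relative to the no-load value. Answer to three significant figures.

1.18 %

The divider's output (Thévenin) resistance is R1‖R2 = 136.2 kΩ.
Fractional drop under load = R_th/(R_th + R_L) = 136.2 / (136.2 + 11400) = 0.01181.
So the output falls by 1.18 %.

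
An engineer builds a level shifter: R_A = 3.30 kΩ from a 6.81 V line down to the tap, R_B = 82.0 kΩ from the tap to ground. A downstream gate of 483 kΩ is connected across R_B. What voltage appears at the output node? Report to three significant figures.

The load sits in parallel with R_B: R_B‖R_L = (82.0 × 483) / (82.0 + 483) = 70.10 kΩ.
V_out = 6.81 × 70.10 / (3.30 + 70.10) = 6.81 × 70.10/73.40 = 6.50 V.
(Unloaded it would have been 6.55 V.)

V_out ≈ 6.50 V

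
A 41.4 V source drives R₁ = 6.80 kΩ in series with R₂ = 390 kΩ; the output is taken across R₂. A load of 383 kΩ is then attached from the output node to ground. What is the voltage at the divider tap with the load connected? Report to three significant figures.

The load sits in parallel with R₂: R₂‖R_L = (390 × 383) / (390 + 383) = 193.2 kΩ.
V_out = 41.4 × 193.2 / (6.80 + 193.2) = 41.4 × 193.2/200.0 = 40.0 V.
(Unloaded it would have been 40.7 V.)

V_out ≈ 40.0 V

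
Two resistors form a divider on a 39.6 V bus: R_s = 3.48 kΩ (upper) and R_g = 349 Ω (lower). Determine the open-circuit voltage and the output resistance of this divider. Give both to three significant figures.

V_th is the open-circuit tap voltage: 39.6 × 349/(3480 + 349) = 3.61 V.
With the supply zeroed, R_s and R_g appear in parallel from the tap: R_th = R_s‖R_g = (3480 × 349)/3829 = 317 Ω.

V_th = 3.61 V, R_th = 317 Ω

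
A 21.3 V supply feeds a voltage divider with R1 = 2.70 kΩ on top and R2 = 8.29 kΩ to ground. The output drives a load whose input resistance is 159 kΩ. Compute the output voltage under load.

V_out ≈ 15.9 V

The load sits in parallel with R2: R2‖R_L = (8.29 × 159) / (8.29 + 159) = 7.879 kΩ.
V_out = 21.3 × 7.879 / (2.70 + 7.879) = 21.3 × 7.879/10.58 = 15.9 V.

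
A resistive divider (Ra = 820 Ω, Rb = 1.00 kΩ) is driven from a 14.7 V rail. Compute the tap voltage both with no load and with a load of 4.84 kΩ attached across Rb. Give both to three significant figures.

Open-circuit: V = 14.7 × 1000/(820 + 1000) = 8.08 V.
With the load, Rb becomes Rb‖R_L = 828.8 Ω, so V = 14.7 × 828.8/1649 = 7.39 V.

Unloaded: 8.08 V; loaded: 7.39 V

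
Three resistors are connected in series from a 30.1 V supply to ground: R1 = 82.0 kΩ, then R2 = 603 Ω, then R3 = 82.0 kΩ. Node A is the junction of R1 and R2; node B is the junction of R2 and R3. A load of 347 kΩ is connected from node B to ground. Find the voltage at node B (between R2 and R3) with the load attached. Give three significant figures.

V ≈ 13.4 V

At node B, R3 is in parallel with the load: R3‖R_L = 66330 Ω.
Below node A the resistance is R2 + (R3‖R_L) = 66930 Ω, so V_A = 30.1 × 66930/148900 = 13.53 V.
Then V_B = V_A × (R3‖R_L)/(R2 + R3‖R_L) = 13.53 × 66330/66930 = 13.4 V.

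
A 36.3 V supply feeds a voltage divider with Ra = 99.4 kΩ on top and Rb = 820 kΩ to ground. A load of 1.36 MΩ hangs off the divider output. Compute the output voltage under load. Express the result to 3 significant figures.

V_out ≈ 30.4 V

The load sits in parallel with Rb: Rb‖R_L = (820 × 1360) / (820 + 1360) = 511.6 kΩ.
V_out = 36.3 × 511.6 / (99.4 + 511.6) = 36.3 × 511.6/611.0 = 30.4 V.
(Unloaded it would have been 32.4 V.)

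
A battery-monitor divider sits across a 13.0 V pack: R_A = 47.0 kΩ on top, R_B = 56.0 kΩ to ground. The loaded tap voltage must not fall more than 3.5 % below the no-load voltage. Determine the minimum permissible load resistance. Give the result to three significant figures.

R_L(min) ≈ 705 kΩ

Output resistance R_th = R_A‖R_B = (47.0 × 56.0)/103.0 = 25.55 kΩ.
The fractional drop is R_th/(R_th + R_L); requiring this ≤ 0.0350 gives R_L ≥ R_th(1/0.0350 − 1) = 25.55 × 27.57 = 705 kΩ.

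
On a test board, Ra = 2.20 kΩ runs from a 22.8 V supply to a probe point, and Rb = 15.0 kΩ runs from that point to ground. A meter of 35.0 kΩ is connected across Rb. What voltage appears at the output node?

The load sits in parallel with Rb: Rb‖R_L = (15.0 × 35.0) / (15.0 + 35.0) = 10.50 kΩ.
V_out = 22.8 × 10.50 / (2.20 + 10.50) = 22.8 × 10.50/12.70 = 18.9 V.

V_out ≈ 18.9 V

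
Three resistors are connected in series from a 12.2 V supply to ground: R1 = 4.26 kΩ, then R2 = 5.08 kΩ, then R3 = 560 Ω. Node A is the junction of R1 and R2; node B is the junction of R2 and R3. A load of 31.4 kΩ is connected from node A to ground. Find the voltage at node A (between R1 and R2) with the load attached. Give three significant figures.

V ≈ 6.45 V

Below node A the series string R2+R3 = 5640 Ω sits in parallel with the 31400 Ω load: 4781 Ω.
V_A = 12.2 × 4781/(4260 + 4781) = 6.45 V.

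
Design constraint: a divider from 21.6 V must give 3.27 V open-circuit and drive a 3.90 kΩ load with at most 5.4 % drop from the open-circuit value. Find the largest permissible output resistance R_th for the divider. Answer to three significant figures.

R_th ≤ 223 Ω

Loading drop = R_th/(R_th + R_L) ≤ 0.0540, so R_th ≤ R_L · ε/(1−ε) = 3.90 kΩ × 0.0540/0.9460 = 223 Ω.
(Any R1, R2 with R2/(R1+R2) = 0.151 and R1‖R2 ≤ 223 Ω will meet the spec.)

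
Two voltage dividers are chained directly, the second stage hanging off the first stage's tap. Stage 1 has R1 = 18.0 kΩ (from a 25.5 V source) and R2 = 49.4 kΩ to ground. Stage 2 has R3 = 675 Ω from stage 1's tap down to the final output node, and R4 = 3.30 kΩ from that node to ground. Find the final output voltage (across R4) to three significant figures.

V_out ≈ 3.59 V

Stage 2 presents R3+R4 = 3975 Ω as a load on stage 1's tap.
Stage 1's lower leg becomes R2‖(R3+R4) = 3679 Ω, so V_mid = 25.5 × 3679/21680 = 4.327 V.
Stage 2 is itself unloaded: V_out = V_mid × R4/(R3+R4) = 4.327 × 3300/3975 = 3.59 V.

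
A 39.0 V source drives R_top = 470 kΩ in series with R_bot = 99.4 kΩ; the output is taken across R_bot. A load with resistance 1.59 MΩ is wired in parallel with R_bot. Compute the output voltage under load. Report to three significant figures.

The load sits in parallel with R_bot: R_bot‖R_L = (99.4 × 1590) / (99.4 + 1590) = 93.55 kΩ.
V_out = 39.0 × 93.55 / (470 + 93.55) = 39.0 × 93.55/563.6 = 6.47 V.

V_out ≈ 6.47 V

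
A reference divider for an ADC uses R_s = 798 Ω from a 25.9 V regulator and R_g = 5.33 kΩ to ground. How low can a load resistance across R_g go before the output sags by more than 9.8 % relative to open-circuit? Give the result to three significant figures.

R_L(min) ≈ 6.39 kΩ

Output resistance R_th = R_s‖R_g = (798 × 5330)/6128 = 694.1 Ω.
The fractional drop is R_th/(R_th + R_L); requiring this ≤ 0.0980 gives R_L ≥ R_th(1/0.0980 − 1) = 694.1 × 9.204 = 6.39 kΩ.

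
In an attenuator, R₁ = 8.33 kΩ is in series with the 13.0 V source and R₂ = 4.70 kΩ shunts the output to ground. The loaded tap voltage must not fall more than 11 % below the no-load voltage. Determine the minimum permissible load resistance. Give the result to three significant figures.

Output resistance R_th = R₁‖R₂ = (8.33 × 4.70)/13.03 = 3.005 kΩ.
The fractional drop is R_th/(R_th + R_L); requiring this ≤ 0.110 gives R_L ≥ R_th(1/0.110 − 1) = 3.005 × 8.091 = 24.3 kΩ.

R_L(min) ≈ 24.3 kΩ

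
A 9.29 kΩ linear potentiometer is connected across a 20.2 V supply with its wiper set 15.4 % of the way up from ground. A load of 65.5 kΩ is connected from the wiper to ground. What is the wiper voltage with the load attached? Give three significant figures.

V ≈ 3.05 V

The wiper splits the pot into (1−α)R = 7.859 kΩ above and αR = 1.431 kΩ below.
Lower section ‖ load = 1.400 kΩ.
V_wiper = 20.2 × 1.400/(7.859 + 1.400) = 3.05 V.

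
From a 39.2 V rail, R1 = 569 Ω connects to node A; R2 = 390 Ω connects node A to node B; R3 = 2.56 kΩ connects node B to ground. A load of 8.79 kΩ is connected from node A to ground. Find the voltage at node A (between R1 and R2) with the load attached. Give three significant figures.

Below node A the series string R2+R3 = 2950 Ω sits in parallel with the 8790 Ω load: 2209 Ω.
V_A = 39.2 × 2209/(569 + 2209) = 31.2 V.

V ≈ 31.2 V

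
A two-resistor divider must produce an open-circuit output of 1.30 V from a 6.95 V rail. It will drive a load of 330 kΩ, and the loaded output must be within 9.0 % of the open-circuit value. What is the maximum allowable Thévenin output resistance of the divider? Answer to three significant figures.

Loading drop = R_th/(R_th + R_L) ≤ 0.0900, so R_th ≤ R_L · ε/(1−ε) = 330 kΩ × 0.0900/0.9100 = 32.6 kΩ.
(Any R1, R2 with R2/(R1+R2) = 0.187 and R1‖R2 ≤ 32.6 kΩ will meet the spec.)

R_th ≤ 32.6 kΩ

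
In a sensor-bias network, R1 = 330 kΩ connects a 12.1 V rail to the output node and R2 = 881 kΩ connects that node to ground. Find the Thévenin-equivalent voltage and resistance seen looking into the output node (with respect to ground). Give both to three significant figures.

V_th = 8.80 V, R_th = 240 kΩ

V_th is the open-circuit tap voltage: 12.1 × 881/(330 + 881) = 8.80 V.
With the supply zeroed, R1 and R2 appear in parallel from the tap: R_th = R1‖R2 = (330 × 881)/1211 = 240 kΩ.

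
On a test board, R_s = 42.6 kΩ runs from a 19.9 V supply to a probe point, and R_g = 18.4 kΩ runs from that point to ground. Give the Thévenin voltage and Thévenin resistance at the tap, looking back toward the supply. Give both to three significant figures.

V_th is the open-circuit tap voltage: 19.9 × 18.4/(42.6 + 18.4) = 6.00 V.
With the supply zeroed, R_s and R_g appear in parallel from the tap: R_th = R_s‖R_g = (42.6 × 18.4)/61.00 = 12.8 kΩ.

V_th = 6.00 V, R_th = 12.8 kΩ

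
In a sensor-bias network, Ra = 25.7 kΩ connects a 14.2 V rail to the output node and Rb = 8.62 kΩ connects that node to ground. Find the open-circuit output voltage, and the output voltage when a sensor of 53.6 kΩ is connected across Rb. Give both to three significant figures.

Unloaded: 3.57 V; loaded: 3.18 V

Open-circuit: V = 14.2 × 8.62/(25.7 + 8.62) = 3.57 V.
With the load, Rb becomes Rb‖R_L = 7.426 kΩ, so V = 14.2 × 7.426/33.13 = 3.18 V.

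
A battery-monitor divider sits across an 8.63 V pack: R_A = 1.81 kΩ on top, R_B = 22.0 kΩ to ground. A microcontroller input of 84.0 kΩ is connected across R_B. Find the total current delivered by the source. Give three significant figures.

R_B‖R_L = 17.43 kΩ, so the source sees R_A + R_B‖R_L = 19.24 kΩ.
I = 8.63 V / 19.24 kΩ = 0.448 mA.

I ≈ 0.448 mA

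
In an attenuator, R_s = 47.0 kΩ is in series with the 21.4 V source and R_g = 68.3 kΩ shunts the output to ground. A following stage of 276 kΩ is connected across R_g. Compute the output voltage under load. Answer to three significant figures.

V_out ≈ 11.5 V

The load sits in parallel with R_g: R_g‖R_L = (68.3 × 276) / (68.3 + 276) = 54.75 kΩ.
V_out = 21.4 × 54.75 / (47.0 + 54.75) = 21.4 × 54.75/101.8 = 11.5 V.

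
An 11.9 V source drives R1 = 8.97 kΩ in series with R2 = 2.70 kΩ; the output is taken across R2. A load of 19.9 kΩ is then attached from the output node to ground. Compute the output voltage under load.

V_out ≈ 2.49 V

The load sits in parallel with R2: R2‖R_L = (2.70 × 19.9) / (2.70 + 19.9) = 2.377 kΩ.
V_out = 11.9 × 2.377 / (8.97 + 2.377) = 11.9 × 2.377/11.35 = 2.49 V.
(Unloaded it would have been 2.75 V.)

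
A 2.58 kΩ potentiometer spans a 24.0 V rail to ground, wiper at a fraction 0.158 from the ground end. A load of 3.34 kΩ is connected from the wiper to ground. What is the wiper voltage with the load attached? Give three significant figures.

V ≈ 3.44 V

The wiper splits the pot into (1−α)R = 2172 Ω above and αR = 407.6 Ω below.
Lower section ‖ load = 363.3 Ω.
V_wiper = 24.0 × 363.3/(2172 + 363.3) = 3.44 V.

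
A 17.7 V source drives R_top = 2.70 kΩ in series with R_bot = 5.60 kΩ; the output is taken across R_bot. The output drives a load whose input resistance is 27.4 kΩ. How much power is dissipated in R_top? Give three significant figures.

Total resistance from the source is R_top + (R_bot‖R_L) = 7.350 kΩ, so I = 17.7/7.350 kΩ = 2.408 mA.
P = I²·R_top = (2.408 mA)² × 2.70 kΩ = 15.7 mW.

P ≈ 15.7 mW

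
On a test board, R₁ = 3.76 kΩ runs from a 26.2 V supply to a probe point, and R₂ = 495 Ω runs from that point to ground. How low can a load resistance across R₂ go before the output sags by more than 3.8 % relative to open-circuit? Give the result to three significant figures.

Output resistance R_th = R₁‖R₂ = (3760 × 495)/4255 = 437.4 Ω.
The fractional drop is R_th/(R_th + R_L); requiring this ≤ 0.0380 gives R_L ≥ R_th(1/0.0380 − 1) = 437.4 × 25.32 = 11.1 kΩ.

R_L(min) ≈ 11.1 kΩ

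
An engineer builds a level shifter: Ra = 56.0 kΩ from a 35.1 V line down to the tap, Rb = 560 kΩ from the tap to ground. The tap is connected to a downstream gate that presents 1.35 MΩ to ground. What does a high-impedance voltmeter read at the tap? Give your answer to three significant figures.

The load sits in parallel with Rb: Rb‖R_L = (560 × 1350) / (560 + 1350) = 395.8 kΩ.
V_out = 35.1 × 395.8 / (56.0 + 395.8) = 35.1 × 395.8/451.8 = 30.7 V.

V_out ≈ 30.7 V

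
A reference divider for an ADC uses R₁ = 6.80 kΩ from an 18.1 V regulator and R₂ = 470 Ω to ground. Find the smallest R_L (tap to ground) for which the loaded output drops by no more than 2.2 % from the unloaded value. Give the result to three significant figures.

Output resistance R_th = R₁‖R₂ = (6800 × 470)/7270 = 439.6 Ω.
The fractional drop is R_th/(R_th + R_L); requiring this ≤ 0.0220 gives R_L ≥ R_th(1/0.0220 − 1) = 439.6 × 44.45 = 19.5 kΩ.

R_L(min) ≈ 19.5 kΩ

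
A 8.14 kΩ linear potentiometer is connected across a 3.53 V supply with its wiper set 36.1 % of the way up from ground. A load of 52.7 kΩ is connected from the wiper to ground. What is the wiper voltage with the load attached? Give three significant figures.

V ≈ 1.23 V

The wiper splits the pot into (1−α)R = 5.201 kΩ above and αR = 2.939 kΩ below.
Lower section ‖ load = 2.783 kΩ.
V_wiper = 3.53 × 2.783/(5.201 + 2.783) = 1.23 V.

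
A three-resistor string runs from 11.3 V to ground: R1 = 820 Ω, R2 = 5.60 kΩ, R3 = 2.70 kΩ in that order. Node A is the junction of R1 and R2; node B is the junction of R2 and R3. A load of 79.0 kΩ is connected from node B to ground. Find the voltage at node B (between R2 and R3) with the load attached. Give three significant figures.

At node B, R3 is in parallel with the load: R3‖R_L = 2611 Ω.
Below node A the resistance is R2 + (R3‖R_L) = 8211 Ω, so V_A = 11.3 × 8211/9031 = 10.27 V.
Then V_B = V_A × (R3‖R_L)/(R2 + R3‖R_L) = 10.27 × 2611/8211 = 3.27 V.

V ≈ 3.27 V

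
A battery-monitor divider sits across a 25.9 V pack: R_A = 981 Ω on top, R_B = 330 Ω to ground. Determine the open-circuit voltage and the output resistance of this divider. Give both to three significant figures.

V_th is the open-circuit tap voltage: 25.9 × 330/(981 + 330) = 6.52 V.
With the supply zeroed, R_A and R_B appear in parallel from the tap: R_th = R_A‖R_B = (981 × 330)/1311 = 247 Ω.

V_th = 6.52 V, R_th = 247 Ω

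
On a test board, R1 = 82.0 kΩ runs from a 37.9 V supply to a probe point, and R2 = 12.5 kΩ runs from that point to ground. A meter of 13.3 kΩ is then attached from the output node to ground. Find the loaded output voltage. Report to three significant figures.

The load sits in parallel with R2: R2‖R_L = (12.5 × 13.3) / (12.5 + 13.3) = 6.444 kΩ.
V_out = 37.9 × 6.444 / (82.0 + 6.444) = 37.9 × 6.444/88.44 = 2.76 V.
(Unloaded it would have been 5.01 V.)

V_out ≈ 2.76 V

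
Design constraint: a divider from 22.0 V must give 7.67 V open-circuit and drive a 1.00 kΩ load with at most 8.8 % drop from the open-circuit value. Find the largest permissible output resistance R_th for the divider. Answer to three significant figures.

Loading drop = R_th/(R_th + R_L) ≤ 0.0880, so R_th ≤ R_L · ε/(1−ε) = 1.00 kΩ × 0.0880/0.9120 = 96.5 Ω.

R_th ≤ 96.5 Ω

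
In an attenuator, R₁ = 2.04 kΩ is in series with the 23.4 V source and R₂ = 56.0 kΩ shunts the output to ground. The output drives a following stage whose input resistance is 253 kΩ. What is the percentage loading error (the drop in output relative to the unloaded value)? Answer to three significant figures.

0.772 %

The divider's output (Thévenin) resistance is R₁‖R₂ = 1.968 kΩ.
Fractional drop under load = R_th/(R_th + R_L) = 1.968 / (1.968 + 253) = 0.007720.
So the output falls by 0.772 %.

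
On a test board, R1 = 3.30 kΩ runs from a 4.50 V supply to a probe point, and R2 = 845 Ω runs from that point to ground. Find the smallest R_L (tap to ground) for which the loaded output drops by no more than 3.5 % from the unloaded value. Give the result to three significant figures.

Output resistance R_th = R1‖R2 = (3300 × 845)/4145 = 672.7 Ω.
The fractional drop is R_th/(R_th + R_L); requiring this ≤ 0.0350 gives R_L ≥ R_th(1/0.0350 − 1) = 672.7 × 27.57 = 18.5 kΩ.

R_L(min) ≈ 18.5 kΩ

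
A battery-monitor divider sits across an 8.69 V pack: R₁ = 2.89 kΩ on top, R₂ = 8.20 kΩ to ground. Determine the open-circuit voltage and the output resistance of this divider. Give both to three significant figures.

V_th is the open-circuit tap voltage: 8.69 × 8.20/(2.89 + 8.20) = 6.43 V.
With the supply zeroed, R₁ and R₂ appear in parallel from the tap: R_th = R₁‖R₂ = (2.89 × 8.20)/11.09 = 2.14 kΩ.

V_th = 6.43 V, R_th = 2.14 kΩ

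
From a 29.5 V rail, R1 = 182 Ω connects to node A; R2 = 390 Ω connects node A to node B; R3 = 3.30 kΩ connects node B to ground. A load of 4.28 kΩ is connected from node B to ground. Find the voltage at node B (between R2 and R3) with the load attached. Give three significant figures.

V ≈ 22.6 V

At node B, R3 is in parallel with the load: R3‖R_L = 1863 Ω.
Below node A the resistance is R2 + (R3‖R_L) = 2253 Ω, so V_A = 29.5 × 2253/2435 = 27.30 V.
Then V_B = V_A × (R3‖R_L)/(R2 + R3‖R_L) = 27.30 × 1863/2253 = 22.6 V.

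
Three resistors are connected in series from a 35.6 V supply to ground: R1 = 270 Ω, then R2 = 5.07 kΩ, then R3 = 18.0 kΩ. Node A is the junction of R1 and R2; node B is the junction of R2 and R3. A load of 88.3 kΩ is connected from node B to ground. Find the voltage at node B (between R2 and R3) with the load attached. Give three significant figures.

V ≈ 26.2 V

At node B, R3 is in parallel with the load: R3‖R_L = 14950 Ω.
Below node A the resistance is R2 + (R3‖R_L) = 20020 Ω, so V_A = 35.6 × 20020/20290 = 35.13 V.
Then V_B = V_A × (R3‖R_L)/(R2 + R3‖R_L) = 35.13 × 14950/20020 = 26.2 V.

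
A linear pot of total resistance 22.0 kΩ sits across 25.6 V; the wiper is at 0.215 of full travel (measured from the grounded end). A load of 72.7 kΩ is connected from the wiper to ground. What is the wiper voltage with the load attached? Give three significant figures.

V ≈ 5.24 V

The wiper splits the pot into (1−α)R = 17.27 kΩ above and αR = 4.730 kΩ below.
Lower section ‖ load = 4.441 kΩ.
V_wiper = 25.6 × 4.441/(17.27 + 4.441) = 5.24 V.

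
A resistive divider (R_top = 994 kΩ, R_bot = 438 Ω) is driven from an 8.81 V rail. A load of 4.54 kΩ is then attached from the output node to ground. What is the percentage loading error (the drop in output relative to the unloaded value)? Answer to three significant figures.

8.80 %

The divider's output (Thévenin) resistance is R_top‖R_bot = 437.8 Ω.
Fractional drop under load = R_th/(R_th + R_L) = 437.8 / (437.8 + 4540) = 0.08795.
So the output falls by 8.80 %.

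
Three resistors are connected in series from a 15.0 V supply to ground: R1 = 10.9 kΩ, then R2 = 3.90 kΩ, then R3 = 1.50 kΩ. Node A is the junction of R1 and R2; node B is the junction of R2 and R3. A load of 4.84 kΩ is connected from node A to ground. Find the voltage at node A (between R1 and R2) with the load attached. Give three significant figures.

Below node A the series string R2+R3 = 5.400 kΩ sits in parallel with the 4.84 kΩ load: 2.552 kΩ.
V_A = 15.0 × 2.552/(10.9 + 2.552) = 2.85 V.

V ≈ 2.85 V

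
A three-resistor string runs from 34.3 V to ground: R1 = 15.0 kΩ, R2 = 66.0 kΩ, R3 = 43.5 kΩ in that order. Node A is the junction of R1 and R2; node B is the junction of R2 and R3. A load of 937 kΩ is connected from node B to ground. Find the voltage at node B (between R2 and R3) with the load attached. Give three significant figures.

V ≈ 11.6 V

At node B, R3 is in parallel with the load: R3‖R_L = 41.57 kΩ.
Below node A the resistance is R2 + (R3‖R_L) = 107.6 kΩ, so V_A = 34.3 × 107.6/122.6 = 30.10 V.
Then V_B = V_A × (R3‖R_L)/(R2 + R3‖R_L) = 30.10 × 41.57/107.6 = 11.6 V.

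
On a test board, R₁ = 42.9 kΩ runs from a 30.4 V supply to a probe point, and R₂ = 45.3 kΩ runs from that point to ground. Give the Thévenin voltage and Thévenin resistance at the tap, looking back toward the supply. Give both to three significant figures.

V_th = 15.6 V, R_th = 22.0 kΩ

V_th is the open-circuit tap voltage: 30.4 × 45.3/(42.9 + 45.3) = 15.6 V.
With the supply zeroed, R₁ and R₂ appear in parallel from the tap: R_th = R₁‖R₂ = (42.9 × 45.3)/88.20 = 22.0 kΩ.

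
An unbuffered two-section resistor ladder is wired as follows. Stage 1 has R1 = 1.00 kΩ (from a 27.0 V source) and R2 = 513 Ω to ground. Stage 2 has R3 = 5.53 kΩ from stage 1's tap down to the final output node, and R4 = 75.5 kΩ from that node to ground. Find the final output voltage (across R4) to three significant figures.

V_out ≈ 8.49 V

Stage 2 presents R3+R4 = 81030 Ω as a load on stage 1's tap.
Stage 1's lower leg becomes R2‖(R3+R4) = 509.8 Ω, so V_mid = 27.0 × 509.8/1510 = 9.117 V.
Stage 2 is itself unloaded: V_out = V_mid × R4/(R3+R4) = 9.117 × 75500/81030 = 8.49 V.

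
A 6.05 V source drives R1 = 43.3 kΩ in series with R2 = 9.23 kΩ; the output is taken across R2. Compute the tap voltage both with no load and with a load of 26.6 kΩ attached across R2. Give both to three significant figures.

Open-circuit: V = 6.05 × 9.23/(43.3 + 9.23) = 1.06 V.
With the load, R2 becomes R2‖R_L = 6.852 kΩ, so V = 6.05 × 6.852/50.15 = 0.827 V.

Unloaded: 1.06 V; loaded: 0.827 V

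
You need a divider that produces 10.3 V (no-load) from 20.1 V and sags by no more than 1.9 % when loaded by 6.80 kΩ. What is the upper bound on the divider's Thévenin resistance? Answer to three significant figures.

Loading drop = R_th/(R_th + R_L) ≤ 0.0190, so R_th ≤ R_L · ε/(1−ε) = 6.80 kΩ × 0.0190/0.9810 = 132 Ω.

R_th ≤ 132 Ω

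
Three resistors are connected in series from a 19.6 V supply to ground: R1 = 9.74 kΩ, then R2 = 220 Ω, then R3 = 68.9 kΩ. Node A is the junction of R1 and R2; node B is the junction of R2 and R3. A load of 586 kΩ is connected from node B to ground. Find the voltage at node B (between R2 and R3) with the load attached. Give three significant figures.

V ≈ 16.9 V

At node B, R3 is in parallel with the load: R3‖R_L = 61650 Ω.
Below node A the resistance is R2 + (R3‖R_L) = 61870 Ω, so V_A = 19.6 × 61870/71610 = 16.93 V.
Then V_B = V_A × (R3‖R_L)/(R2 + R3‖R_L) = 16.93 × 61650/61870 = 16.9 V.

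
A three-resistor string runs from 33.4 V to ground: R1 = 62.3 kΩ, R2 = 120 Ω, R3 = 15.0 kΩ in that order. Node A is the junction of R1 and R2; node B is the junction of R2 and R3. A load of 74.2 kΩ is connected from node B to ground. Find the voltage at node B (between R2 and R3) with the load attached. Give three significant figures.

V ≈ 5.56 V

At node B, R3 is in parallel with the load: R3‖R_L = 12480 Ω.
Below node A the resistance is R2 + (R3‖R_L) = 12600 Ω, so V_A = 33.4 × 12600/74900 = 5.618 V.
Then V_B = V_A × (R3‖R_L)/(R2 + R3‖R_L) = 5.618 × 12480/12600 = 5.56 V.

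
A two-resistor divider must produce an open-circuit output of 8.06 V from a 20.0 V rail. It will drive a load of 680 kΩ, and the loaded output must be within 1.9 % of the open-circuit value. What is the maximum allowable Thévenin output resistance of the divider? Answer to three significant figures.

Loading drop = R_th/(R_th + R_L) ≤ 0.0190, so R_th ≤ R_L · ε/(1−ε) = 680 kΩ × 0.0190/0.9810 = 13.2 kΩ.

R_th ≤ 13.2 kΩ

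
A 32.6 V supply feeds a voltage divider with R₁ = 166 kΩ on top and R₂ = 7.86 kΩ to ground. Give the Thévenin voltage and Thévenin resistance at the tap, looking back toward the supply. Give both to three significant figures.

V_th is the open-circuit tap voltage: 32.6 × 7.86/(166 + 7.86) = 1.47 V.
With the supply zeroed, R₁ and R₂ appear in parallel from the tap: R_th = R₁‖R₂ = (166 × 7.86)/173.9 = 7.50 kΩ.

V_th = 1.47 V, R_th = 7.50 kΩ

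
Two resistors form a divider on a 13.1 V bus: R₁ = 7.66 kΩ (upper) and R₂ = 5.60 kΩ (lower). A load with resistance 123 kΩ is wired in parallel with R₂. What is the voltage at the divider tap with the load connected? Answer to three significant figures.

V_out ≈ 5.39 V

The load sits in parallel with R₂: R₂‖R_L = (5.60 × 123) / (5.60 + 123) = 5.356 kΩ.
V_out = 13.1 × 5.356 / (7.66 + 5.356) = 13.1 × 5.356/13.02 = 5.39 V.
(Unloaded it would have been 5.53 V.)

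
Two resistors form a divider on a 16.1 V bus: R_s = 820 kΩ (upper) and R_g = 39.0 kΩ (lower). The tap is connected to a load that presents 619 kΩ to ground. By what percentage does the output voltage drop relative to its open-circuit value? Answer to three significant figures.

The divider's output (Thévenin) resistance is R_s‖R_g = 37.23 kΩ.
Fractional drop under load = R_th/(R_th + R_L) = 37.23 / (37.23 + 619) = 0.05673.
So the output falls by 5.67 %.

5.67 %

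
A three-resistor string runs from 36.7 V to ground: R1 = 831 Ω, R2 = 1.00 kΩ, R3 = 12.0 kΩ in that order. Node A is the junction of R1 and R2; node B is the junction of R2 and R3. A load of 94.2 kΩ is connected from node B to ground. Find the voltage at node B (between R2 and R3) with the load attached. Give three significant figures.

V ≈ 31.3 V

At node B, R3 is in parallel with the load: R3‖R_L = 10640 Ω.
Below node A the resistance is R2 + (R3‖R_L) = 11640 Ω, so V_A = 36.7 × 11640/12480 = 34.26 V.
Then V_B = V_A × (R3‖R_L)/(R2 + R3‖R_L) = 34.26 × 10640/11640 = 31.3 V.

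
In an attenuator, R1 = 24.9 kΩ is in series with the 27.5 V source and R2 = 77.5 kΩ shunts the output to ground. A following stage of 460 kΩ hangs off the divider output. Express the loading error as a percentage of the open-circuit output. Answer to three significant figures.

3.94 %

The divider's output (Thévenin) resistance is R1‖R2 = 18.85 kΩ.
Fractional drop under load = R_th/(R_th + R_L) = 18.85 / (18.85 + 460) = 0.03936.
So the output falls by 3.94 %.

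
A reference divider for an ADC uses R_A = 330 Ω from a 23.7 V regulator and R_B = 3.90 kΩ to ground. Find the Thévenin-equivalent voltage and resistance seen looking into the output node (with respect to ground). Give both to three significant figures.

V_th is the open-circuit tap voltage: 23.7 × 3900/(330 + 3900) = 21.9 V.
With the supply zeroed, R_A and R_B appear in parallel from the tap: R_th = R_A‖R_B = (330 × 3900)/4230 = 304 Ω.

V_th = 21.9 V, R_th = 304 Ω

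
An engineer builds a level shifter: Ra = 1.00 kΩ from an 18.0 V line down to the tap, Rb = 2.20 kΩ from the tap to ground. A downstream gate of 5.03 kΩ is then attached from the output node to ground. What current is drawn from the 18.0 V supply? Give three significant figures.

Rb‖R_L = 1.531 kΩ, so the source sees Ra + Rb‖R_L = 2.531 kΩ.
I = 18.0 V / 2.531 kΩ = 7.11 mA.

I ≈ 7.11 mA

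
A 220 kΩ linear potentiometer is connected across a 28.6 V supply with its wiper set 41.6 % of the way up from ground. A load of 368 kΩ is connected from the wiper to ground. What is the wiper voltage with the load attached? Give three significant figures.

The wiper splits the pot into (1−α)R = 128.5 kΩ above and αR = 91.52 kΩ below.
Lower section ‖ load = 73.29 kΩ.
V_wiper = 28.6 × 73.29/(128.5 + 73.29) = 10.4 V.

V ≈ 10.4 V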